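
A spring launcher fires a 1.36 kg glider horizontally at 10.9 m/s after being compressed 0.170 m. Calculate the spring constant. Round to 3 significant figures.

Energy stored in the spring equals the launch KE: ½kx² = ½mv²
k = mv²/x² = (1.36)(10.9)²/(0.170)² = 5591 N/m

k = 5590 N/m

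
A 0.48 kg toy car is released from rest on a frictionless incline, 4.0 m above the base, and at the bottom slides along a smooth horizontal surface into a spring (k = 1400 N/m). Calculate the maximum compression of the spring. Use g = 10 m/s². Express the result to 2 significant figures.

Gravitational PE at the top equals spring PE at max compression: mgh = ½kx²
x = √(2mgh/k) = √(2 × 0.48 × 10 × 4.0 / 1400) = 0.1656 m

x = 0.17 m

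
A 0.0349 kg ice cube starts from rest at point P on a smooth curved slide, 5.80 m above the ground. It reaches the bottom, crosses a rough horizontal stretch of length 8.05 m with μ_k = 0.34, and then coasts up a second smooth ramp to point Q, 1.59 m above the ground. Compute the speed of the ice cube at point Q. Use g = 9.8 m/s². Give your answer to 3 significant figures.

Energy at P: mgh₁ = (0.0349)(9.8)(5.80) = 1.9837 J
Friction loss: W_f = μ_k mg d = 0.9361 J
At Q: ½mv² + mgh₂ = mgh₁ − W_f
½mv² = 1.9837 − 0.9361 − 0.54381 = 0.50380 J
v = √(2 × 0.50380/0.0349) = 5.373 m/s

v = 5.37 m/s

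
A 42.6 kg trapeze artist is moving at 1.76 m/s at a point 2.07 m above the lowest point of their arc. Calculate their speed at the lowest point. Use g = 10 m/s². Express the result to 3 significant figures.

Mechanical energy is conserved (no friction): ½mv₀² + mgh = ½mv²
v² = v₀² + 2gh = (1.76)² + 2(10)(2.07) = 44.498
v = √44.498 = 6.671 m/s

v = 6.67 m/s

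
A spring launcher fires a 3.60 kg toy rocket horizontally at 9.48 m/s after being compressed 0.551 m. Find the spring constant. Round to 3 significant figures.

k = 1070 N/m

Energy stored in the spring equals the launch KE: ½kx² = ½mv²
k = mv²/x² = (3.60)(9.48)²/(0.551)² = 1066 N/m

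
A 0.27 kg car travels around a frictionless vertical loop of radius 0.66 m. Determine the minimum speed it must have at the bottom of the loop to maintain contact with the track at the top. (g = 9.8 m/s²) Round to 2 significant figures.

At the top: mg = mv_top²/r ⇒ v_top² = gr = 6.468 m²/s²
Energy from bottom to top (height 2r): ½mv_bot² = ½mv_top² + mg(2r)
v_bot² = gr + 4gr = 5gr = 32.34
v_bot = √(5gr) = 5.687 m/s

v = 5.7 m/s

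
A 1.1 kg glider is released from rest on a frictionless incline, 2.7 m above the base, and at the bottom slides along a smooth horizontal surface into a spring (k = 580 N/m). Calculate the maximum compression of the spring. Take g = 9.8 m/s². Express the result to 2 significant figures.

x = 0.32 m

Energy conservation (no friction) from release to max compression: mgh = ½kx²
x = √(2mgh/k) = √(2 × 1.1 × 9.8 × 2.7 / 580) = 0.3168 m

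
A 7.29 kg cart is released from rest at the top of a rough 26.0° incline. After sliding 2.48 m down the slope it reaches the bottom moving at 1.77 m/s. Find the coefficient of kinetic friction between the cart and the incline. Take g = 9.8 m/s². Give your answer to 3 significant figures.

μ_k = 0.416

Energy balance down the incline: mg L sinθ − ½mv² = μ_k (mg cosθ) L
mgL sinθ = 77.669 J; ½mv² = 11.419 J
W_f = 77.669 − 11.419 = 66.25 J
μ_k = W_f/(mg cosθ · L) = 66.25/(64.21 × 2.48) = 0.4160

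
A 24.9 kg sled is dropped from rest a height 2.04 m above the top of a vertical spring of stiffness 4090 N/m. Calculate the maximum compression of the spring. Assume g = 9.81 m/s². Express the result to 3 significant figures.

Let x be the compression. The total drop is H + x, and the sled is instantaneously at rest at max compression, so energy conservation gives:
mg(H + x) = ½kx²
½(4090)x² − (24.9)(9.81)x − (24.9)(9.81)(2.04) = 0
2045x² − 244.3x − 498.3 = 0
x = [244.3 + √(59667 + 4.0762e+06)]/(2 × 2045) = 0.5570 m

x = 0.557 m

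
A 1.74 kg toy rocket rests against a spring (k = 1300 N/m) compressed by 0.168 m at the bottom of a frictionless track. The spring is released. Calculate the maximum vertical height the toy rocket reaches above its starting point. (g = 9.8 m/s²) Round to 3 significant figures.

h = 1.08 m

All spring PE becomes gravitational PE at the highest point: ½kx² = mgh
h = kx²/(2mg) = (1300)(0.168)²/(2 × 1.74 × 9.8) = 1.076 m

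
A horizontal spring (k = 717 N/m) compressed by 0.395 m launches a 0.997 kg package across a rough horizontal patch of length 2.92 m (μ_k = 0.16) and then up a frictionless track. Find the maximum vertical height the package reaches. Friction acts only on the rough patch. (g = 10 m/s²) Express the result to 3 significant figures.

Spring energy: E₀ = ½kx² = ½(717)(0.395)² = 55.935 J
Friction: W_f = μ_k mg d = (0.16)(0.997)(10)(2.92) = 4.658 J
Energy at base of ramp: E = 55.935 − 4.658 = 51.277 J
At max height all remaining energy is PE: mgh = E ⇒ h = E/(mg) = 51.277/(0.997 × 10) = 5.143 m

h = 5.14 m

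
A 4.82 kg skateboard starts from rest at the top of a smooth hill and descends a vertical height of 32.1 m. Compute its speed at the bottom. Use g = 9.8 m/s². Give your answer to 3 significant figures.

v = 25.1 m/s

Equating total energy at the two states: mgh = ½mv²
The mass cancels from both sides.
v = √(2gh) = √(2 × 9.8 × 32.1) = √629.16 = 25.08 m/s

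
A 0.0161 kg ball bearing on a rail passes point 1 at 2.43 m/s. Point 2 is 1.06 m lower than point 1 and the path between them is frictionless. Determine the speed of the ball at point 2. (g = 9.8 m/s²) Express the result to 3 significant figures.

v = 5.17 m/s

By conservation of mechanical energy, ½mv₀² + mgh = ½mv²
The mass cancels from both sides.
v² = v₀² + 2gh = (2.43)² + 2(9.8)(1.06) = 26.681
v = √26.681 = 5.165 m/s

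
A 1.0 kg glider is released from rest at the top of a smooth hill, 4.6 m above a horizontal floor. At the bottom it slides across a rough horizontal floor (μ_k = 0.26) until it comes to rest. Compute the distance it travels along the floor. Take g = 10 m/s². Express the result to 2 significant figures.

Applying the work–energy principle:
At rest all PE has been dissipated by friction: mgh = μ_k m g d
d = h/μ_k = 4.6/0.26 = 17.69 m

d = 18 m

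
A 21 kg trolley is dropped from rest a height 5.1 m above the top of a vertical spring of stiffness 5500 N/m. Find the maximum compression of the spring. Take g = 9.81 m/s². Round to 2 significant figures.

Let x be the compression. The total drop is H + x, and the trolley is instantaneously at rest at max compression, so energy conservation gives:
mg(H + x) = ½kx²
½(5500)x² − (21)(9.81)x − (21)(9.81)(5.1) = 0
2750x² − 206.0x − 1051 = 0
x = [206.0 + √(42440 + 1.1557e+07)]/(2 × 2750) = 0.6567 m

x = 0.66 m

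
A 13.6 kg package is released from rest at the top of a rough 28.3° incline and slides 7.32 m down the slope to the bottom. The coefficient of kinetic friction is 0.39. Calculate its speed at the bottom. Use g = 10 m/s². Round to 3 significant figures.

Taking the bottom as reference, mgh = ½mv² + μ_k N L with h = L sinθ, N = mg cosθ:
mgh = mgL sinθ = (13.6)(10)(7.32)sin28.3° = 471.96 J
W_f = μ_k mg cosθ · L = (0.39)(13.6)(10)cos28.3°·7.32 = 341.8 J
½mv² = 471.96 − 341.8 = 130.12 J
v = √(2 × 130.12/13.6) = 4.374 m/s

v = 4.37 m/s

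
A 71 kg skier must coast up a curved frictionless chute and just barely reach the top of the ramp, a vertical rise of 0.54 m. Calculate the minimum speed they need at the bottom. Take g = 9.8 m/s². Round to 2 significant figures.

At the top they are momentarily at rest, so all KE converts to PE: ½mv² = mgh
v = √(2gh) = √(2 × 9.8 × 0.54) = 3.253 m/s

v = 3.3 m/s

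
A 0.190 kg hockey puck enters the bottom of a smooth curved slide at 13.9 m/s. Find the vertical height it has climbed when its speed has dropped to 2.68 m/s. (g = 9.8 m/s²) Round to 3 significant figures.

h = 9.49 m

Energy balance between the two points: ½mv₁² = ½mv₂² + mgh
h = (v₁² − v₂²)/(2g) = (13.9² − 2.68²)/(2 × 9.8) = 9.491 m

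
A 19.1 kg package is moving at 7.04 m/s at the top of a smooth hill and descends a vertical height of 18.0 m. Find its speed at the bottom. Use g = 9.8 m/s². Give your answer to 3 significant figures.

Energy conservation between the two points: ½mv₀² + mgh = ½mv²
v² = v₀² + 2gh = (7.04)² + 2(9.8)(18.0) = 402.36
v = √402.36 = 20.06 m/s

v = 20.1 m/s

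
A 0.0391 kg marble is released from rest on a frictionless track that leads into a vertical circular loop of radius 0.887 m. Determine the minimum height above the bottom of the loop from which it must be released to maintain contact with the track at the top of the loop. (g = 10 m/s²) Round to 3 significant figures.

h = 2.22 m

At the top, for minimum speed gravity alone supplies the centripetal force: mg = mv_top²/r ⇒ v_top² = gr = 8.870 m²/s²
Energy conservation from release height h to the top (height 2r): mgh = ½mv_top² + mg(2r)
h = v_top²/(2g) + 2r = r/2 + 2r = 5r/2 = 2.218 m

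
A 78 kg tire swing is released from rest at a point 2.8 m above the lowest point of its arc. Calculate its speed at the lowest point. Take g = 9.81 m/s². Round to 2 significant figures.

v = 7.4 m/s

By conservation of mechanical energy, mgh = ½mv²
v = √(2gh) = √(2 × 9.81 × 2.8) = √54.936 = 7.412 m/s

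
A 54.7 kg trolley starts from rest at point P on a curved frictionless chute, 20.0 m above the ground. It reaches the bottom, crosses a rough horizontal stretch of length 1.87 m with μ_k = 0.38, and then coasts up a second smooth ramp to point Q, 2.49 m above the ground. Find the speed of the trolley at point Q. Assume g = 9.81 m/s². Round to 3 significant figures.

Energy at P: mgh₁ = (54.7)(9.81)(20.0) = 10732 J
Friction loss: W_f = μ_k mg d = 381.3 J
At Q: ½mv² + mgh₂ = mgh₁ − W_f
½mv² = 10732 − 381.3 − 1336.2 = 9014.7 J
v = √(2 × 9014.7/54.7) = 18.16 m/s

v = 18.2 m/s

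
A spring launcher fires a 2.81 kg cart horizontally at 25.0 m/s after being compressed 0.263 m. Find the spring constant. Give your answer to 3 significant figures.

k = 25400 N/m

Spring PE at full compression equals KE at release: ½kx² = ½mv²
k = mv²/x² = (2.81)(25.0)²/(0.263)² = 25391 N/m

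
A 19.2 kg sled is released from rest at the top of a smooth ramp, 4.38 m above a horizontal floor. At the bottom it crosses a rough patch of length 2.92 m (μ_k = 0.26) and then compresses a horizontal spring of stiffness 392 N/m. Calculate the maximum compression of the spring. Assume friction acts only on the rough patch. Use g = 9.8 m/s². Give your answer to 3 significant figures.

Initial energy: E₁ = mgh = (19.2)(9.8)(4.38) = 824.14 J
Friction removes W_f = μ_k mg d = (0.26)(19.2)(9.8)(2.92) = 142.9 J
Energy reaching the spring: E = 824.14 − 142.9 = 681.29 J
At max compression ½kx² = E ⇒ x = √(2E/k) = √(2 × 681.29/392) = 1.864 m

x = 1.86 m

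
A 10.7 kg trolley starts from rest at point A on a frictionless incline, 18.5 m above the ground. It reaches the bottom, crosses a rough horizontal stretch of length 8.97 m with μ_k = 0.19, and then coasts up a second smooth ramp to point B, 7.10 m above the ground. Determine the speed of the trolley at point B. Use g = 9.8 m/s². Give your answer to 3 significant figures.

v = 13.8 m/s

Energy at A: mgh₁ = (10.7)(9.8)(18.5) = 1939.9 J
Friction loss: W_f = μ_k mg d = 178.7 J
At B: ½mv² + mgh₂ = mgh₁ − W_f
½mv² = 1939.9 − 178.7 − 744.51 = 1016.7 J
v = √(2 × 1016.7/10.7) = 13.79 m/s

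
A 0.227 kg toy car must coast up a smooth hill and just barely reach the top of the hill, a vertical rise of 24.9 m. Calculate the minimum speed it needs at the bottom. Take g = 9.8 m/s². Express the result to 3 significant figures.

At the top it is momentarily at rest, so all KE converts to PE: ½mv² = mgh
v = √(2gh) = √(2 × 9.8 × 24.9) = 22.09 m/s

v = 22.1 m/s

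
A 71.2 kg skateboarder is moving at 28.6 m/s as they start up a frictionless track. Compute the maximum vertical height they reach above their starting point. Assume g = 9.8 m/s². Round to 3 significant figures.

Setting KE at the bottom equal to PE gained: ½mv² = mgh
h = v²/(2g) = 28.6²/(2 × 9.8) = 41.73 m

h = 41.7 m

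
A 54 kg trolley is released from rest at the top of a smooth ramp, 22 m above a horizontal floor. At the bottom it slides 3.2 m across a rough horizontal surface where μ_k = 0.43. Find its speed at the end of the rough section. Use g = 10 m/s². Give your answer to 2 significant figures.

Energy at the top = energy at the end + work done against friction:
mgh = ½mv² + μ_k m g d
W_f = μ_k mg d = (0.43)(54)(10)(3.2) = 743.0 J
½mv² = mgh − W_f = 11880 − 743.0 = 11137 J
v = √(2 × 11137/54) = 20.31 m/s

v = 20 m/s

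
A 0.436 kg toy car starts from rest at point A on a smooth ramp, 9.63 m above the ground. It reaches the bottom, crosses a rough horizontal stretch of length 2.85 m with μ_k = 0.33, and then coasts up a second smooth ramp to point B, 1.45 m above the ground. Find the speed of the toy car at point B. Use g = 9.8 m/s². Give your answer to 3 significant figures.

v = 11.9 m/s

Energy at A: mgh₁ = (0.436)(9.8)(9.63) = 41.147 J
Friction loss: W_f = μ_k mg d = 4.019 J
At B: ½mv² + mgh₂ = mgh₁ − W_f
½mv² = 41.147 − 4.019 − 6.1956 = 30.933 J
v = √(2 × 30.933/0.436) = 11.91 m/s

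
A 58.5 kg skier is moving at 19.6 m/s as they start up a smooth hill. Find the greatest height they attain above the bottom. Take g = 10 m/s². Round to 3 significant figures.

h = 19.2 m

Setting KE at the bottom equal to PE gained: ½mv² = mgh
h = v²/(2g) = 19.6²/(2 × 10) = 19.21 m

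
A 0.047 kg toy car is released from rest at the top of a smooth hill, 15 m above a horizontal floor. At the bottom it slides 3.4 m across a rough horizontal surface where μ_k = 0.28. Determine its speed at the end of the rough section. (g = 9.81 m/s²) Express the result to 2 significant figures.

v = 17 m/s

Energy at the top = energy at the end + work done against friction:
mgh = ½mv² + μ_k m g d
W_f = μ_k mg d = (0.28)(0.047)(9.81)(3.4) = 0.4389 J
½mv² = mgh − W_f = 6.9161 − 0.4389 = 6.4771 J
v = √(2 × 6.4771/0.047) = 16.60 m/s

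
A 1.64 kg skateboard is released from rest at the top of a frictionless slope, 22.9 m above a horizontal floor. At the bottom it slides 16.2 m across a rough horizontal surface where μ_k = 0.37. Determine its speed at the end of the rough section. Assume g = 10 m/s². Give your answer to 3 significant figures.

Energy bookkeeping (friction removes W_f = μ_k N d):
mgh = ½mv² + μ_k m g d
W_f = μ_k mg d = (0.37)(1.64)(10)(16.2) = 98.30 J
½mv² = mgh − W_f = 375.56 − 98.30 = 277.26 J
v = √(2 × 277.26/1.64) = 18.39 m/s

v = 18.4 m/s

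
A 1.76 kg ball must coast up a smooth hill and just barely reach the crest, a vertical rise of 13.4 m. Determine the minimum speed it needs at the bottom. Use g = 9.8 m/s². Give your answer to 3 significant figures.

v = 16.2 m/s

At the top it is momentarily at rest, so all KE converts to PE: ½mv² = mgh
v = √(2gh) = √(2 × 9.8 × 13.4) = 16.21 m/s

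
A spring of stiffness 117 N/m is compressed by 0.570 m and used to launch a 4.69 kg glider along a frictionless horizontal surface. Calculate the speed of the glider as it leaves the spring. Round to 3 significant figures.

v = 2.85 m/s

Spring PE converts entirely to kinetic energy: ½kx² = ½mv²
v = x√(k/m) = 0.570 × √(117/4.69) = 2.847 m/s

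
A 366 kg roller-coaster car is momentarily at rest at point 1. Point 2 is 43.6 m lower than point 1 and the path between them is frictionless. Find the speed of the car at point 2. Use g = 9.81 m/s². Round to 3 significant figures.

v = 29.2 m/s

Mechanical energy is conserved (no friction): mgh = ½mv²
v = √(2gh) = √(2 × 9.81 × 43.6) = √855.43 = 29.25 m/s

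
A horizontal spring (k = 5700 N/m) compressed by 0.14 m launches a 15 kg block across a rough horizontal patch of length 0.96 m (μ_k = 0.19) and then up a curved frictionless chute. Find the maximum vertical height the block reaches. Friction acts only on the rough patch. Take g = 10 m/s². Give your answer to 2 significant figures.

Spring energy: E₀ = ½kx² = ½(5700)(0.14)² = 55.860 J
Friction: W_f = μ_k mg d = (0.19)(15)(10)(0.96) = 27.36 J
Energy at base of ramp: E = 55.860 − 27.36 = 28.500 J
At max height all remaining energy is PE: mgh = E ⇒ h = E/(mg) = 28.500/(15 × 10) = 0.1900 m

h = 0.19 m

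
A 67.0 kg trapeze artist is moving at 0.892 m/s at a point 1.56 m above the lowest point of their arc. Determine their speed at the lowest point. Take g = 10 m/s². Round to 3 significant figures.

Energy conservation between the two points: ½mv₀² + mgh = ½mv²
v² = v₀² + 2gh = (0.892)² + 2(10)(1.56) = 31.996
v = √31.996 = 5.656 m/s

v = 5.66 m/s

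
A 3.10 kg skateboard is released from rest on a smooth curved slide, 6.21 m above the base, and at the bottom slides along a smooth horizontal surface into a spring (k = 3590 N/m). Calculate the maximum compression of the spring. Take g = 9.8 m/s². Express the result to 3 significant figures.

x = 0.324 m

Gravitational PE at the top equals spring PE at max compression: mgh = ½kx²
x = √(2mgh/k) = √(2 × 3.10 × 9.8 × 6.21 / 3590) = 0.3242 m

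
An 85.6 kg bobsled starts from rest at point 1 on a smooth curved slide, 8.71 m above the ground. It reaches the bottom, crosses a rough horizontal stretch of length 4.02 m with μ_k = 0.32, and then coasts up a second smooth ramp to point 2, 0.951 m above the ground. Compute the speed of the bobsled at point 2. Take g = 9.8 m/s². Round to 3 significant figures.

v = 11.3 m/s

Energy at 1: mgh₁ = (85.6)(9.8)(8.71) = 7306.6 J
Friction loss: W_f = μ_k mg d = 1079 J
At 2: ½mv² + mgh₂ = mgh₁ − W_f
½mv² = 7306.6 − 1079 − 797.77 = 5429.7 J
v = √(2 × 5429.7/85.6) = 11.26 m/s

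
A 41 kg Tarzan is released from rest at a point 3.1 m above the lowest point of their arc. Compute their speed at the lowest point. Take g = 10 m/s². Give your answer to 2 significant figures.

v = 7.9 m/s

Energy conservation between the two points: mgh = ½mv²
The mass cancels from both sides.
v = √(2gh) = √(2 × 10 × 3.1) = √62.000 = 7.874 m/s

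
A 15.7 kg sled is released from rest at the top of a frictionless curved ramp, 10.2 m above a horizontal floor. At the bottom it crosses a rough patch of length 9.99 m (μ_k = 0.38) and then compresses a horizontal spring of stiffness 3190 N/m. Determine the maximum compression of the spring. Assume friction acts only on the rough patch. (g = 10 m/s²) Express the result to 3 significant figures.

x = 0.794 m

Initial energy: E₁ = mgh = (15.7)(10)(10.2) = 1601.4 J
Friction removes W_f = μ_k mg d = (0.38)(15.7)(10)(9.99) = 596.0 J
Energy reaching the spring: E = 1601.4 − 596.0 = 1005.4 J
At max compression ½kx² = E ⇒ x = √(2E/k) = √(2 × 1005.4/3190) = 0.7939 m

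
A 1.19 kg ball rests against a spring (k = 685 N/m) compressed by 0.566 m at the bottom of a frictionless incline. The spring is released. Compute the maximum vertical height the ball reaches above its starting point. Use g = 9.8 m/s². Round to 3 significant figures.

All spring PE becomes gravitational PE at the highest point: ½kx² = mgh
h = kx²/(2mg) = (685)(0.566)²/(2 × 1.19 × 9.8) = 9.409 m

h = 9.41 m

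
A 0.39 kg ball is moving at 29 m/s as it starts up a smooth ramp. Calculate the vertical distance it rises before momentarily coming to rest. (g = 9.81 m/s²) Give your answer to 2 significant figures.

Setting KE at the bottom equal to PE gained: ½mv² = mgh
h = v²/(2g) = 29²/(2 × 9.81) = 42.86 m

h = 43 m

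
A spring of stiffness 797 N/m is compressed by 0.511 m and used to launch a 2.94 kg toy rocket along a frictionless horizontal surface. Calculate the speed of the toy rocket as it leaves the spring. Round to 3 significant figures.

The toy rocket leaves the spring when the spring is at natural length, so ½kx² = ½mv²
v = x√(k/m) = 0.511 × √(797/2.94) = 8.413 m/s

v = 8.41 m/s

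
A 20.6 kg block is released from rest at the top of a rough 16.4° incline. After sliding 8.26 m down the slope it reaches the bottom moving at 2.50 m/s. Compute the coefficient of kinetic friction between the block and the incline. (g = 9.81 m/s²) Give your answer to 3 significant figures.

μ_k = 0.254

Energy balance down the incline: mg L sinθ − ½mv² = μ_k (mg cosθ) L
mgL sinθ = 471.29 J; ½mv² = 64.375 J
W_f = 471.29 − 64.375 = 406.9 J
μ_k = W_f/(mg cosθ · L) = 406.9/(193.9 × 8.26) = 0.2541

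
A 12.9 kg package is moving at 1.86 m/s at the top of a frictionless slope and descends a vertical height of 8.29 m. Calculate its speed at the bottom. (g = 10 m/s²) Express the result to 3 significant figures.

Equating total energy at the two states: ½mv₀² + mgh = ½mv²
v² = v₀² + 2gh = (1.86)² + 2(10)(8.29) = 169.26
v = √169.26 = 13.01 m/s

v = 13.0 m/s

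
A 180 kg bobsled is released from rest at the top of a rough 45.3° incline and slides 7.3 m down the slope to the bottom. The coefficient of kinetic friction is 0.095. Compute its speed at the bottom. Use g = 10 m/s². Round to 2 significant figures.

v = 9.7 m/s

Work–energy: mg(L sinθ) − μ_k(mg cosθ)L = ½mv²
mgh = mgL sinθ = (180)(10)(7.3)sin45.3° = 9339.9 J
W_f = μ_k mg cosθ · L = (0.095)(180)(10)cos45.3°·7.3 = 878.0 J
½mv² = 9339.9 − 878.0 = 8461.9 J
v = √(2 × 8461.9/180) = 9.696 m/s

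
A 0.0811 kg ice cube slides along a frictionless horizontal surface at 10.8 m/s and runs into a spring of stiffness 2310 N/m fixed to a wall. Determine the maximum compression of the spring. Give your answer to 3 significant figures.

All KE is stored as spring PE at maximum compression: ½mv² = ½kx²
x = v√(m/k) = 10.8 × √(0.0811/2310) = 0.06399 m

x = 0.0640 m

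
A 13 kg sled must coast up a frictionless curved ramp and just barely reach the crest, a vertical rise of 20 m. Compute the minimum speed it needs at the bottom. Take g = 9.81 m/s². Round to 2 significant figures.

v = 20 m/s

At the top it is momentarily at rest, so all KE converts to PE: ½mv² = mgh
v = √(2gh) = √(2 × 9.81 × 20) = 19.81 m/s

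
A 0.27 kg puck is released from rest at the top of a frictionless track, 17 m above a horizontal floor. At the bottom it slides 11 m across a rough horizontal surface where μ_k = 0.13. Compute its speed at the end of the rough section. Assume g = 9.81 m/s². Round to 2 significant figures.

Energy bookkeeping (friction removes W_f = μ_k N d):
mgh = ½mv² + μ_k m g d
W_f = μ_k mg d = (0.13)(0.27)(9.81)(11) = 3.788 J
½mv² = mgh − W_f = 45.028 − 3.788 = 41.240 J
v = √(2 × 41.240/0.27) = 17.48 m/s

v = 17 m/s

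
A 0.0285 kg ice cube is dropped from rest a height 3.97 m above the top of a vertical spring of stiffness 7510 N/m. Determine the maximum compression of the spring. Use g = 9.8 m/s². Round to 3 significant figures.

Let x be the compression. The total drop is H + x, and the cube is instantaneously at rest at max compression, so energy conservation gives:
mg(H + x) = ½kx²
½(7510)x² − (0.0285)(9.8)x − (0.0285)(9.8)(3.97) = 0
3755x² − 0.2793x − 1.109 = 0
x = [0.2793 + √(0.07801 + 16654)]/(2 × 3755) = 0.01722 m

x = 0.0172 m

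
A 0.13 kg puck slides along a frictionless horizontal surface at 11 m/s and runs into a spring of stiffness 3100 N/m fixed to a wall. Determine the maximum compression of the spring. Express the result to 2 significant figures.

All KE is stored as spring PE at maximum compression: ½mv² = ½kx²
x = v√(m/k) = 11 × √(0.13/3100) = 0.07123 m

x = 0.071 m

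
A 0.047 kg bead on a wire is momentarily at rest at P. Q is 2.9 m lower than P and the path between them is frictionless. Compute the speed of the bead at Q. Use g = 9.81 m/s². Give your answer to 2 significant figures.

v = 7.5 m/s

Energy conservation between the two points: mgh = ½mv²
v = √(2gh) = √(2 × 9.81 × 2.9) = √56.898 = 7.543 m/s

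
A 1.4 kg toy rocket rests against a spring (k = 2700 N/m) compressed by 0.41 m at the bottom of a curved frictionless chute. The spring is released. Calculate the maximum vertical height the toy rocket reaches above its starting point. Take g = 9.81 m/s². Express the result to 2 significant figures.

h = 17 m

At maximum height the toy rocket is at rest, so ½kx² = mgh
h = kx²/(2mg) = (2700)(0.41)²/(2 × 1.4 × 9.81) = 16.52 m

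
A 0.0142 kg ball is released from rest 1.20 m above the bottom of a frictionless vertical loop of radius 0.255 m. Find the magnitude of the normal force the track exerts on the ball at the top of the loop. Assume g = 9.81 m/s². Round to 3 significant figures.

N = 0.615 N

Energy from release to top (height 2r): mgh = ½mv_top² + mg(2r)
v_top² = 2g(h − 2r) = 2(9.81)(1.20 − 0.5100) = 13.538 m²/s²
At the top, both N and weight point toward the centre: N + mg = mv_top²/r
N = m(v_top²/r − g) = 0.0142(13.538/0.255 − 9.81) = 0.6146 N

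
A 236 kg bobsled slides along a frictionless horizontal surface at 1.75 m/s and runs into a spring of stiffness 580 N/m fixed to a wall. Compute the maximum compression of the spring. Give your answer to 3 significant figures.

x = 1.12 m

Conservation of energy between contact and max compression: ½mv² = ½kx²
x = v√(m/k) = 1.75 × √(236/580) = 1.116 m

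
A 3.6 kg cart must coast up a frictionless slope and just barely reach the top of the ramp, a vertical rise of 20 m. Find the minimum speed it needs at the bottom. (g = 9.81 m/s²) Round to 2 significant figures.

At the top it is momentarily at rest, so all KE converts to PE: ½mv² = mgh
v = √(2gh) = √(2 × 9.81 × 20) = 19.81 m/s

v = 20 m/s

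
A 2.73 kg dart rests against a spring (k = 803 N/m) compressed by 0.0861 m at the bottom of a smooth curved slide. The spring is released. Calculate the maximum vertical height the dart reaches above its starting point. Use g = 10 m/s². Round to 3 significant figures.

h = 0.109 m

All spring PE becomes gravitational PE at the highest point: ½kx² = mgh
h = kx²/(2mg) = (803)(0.0861)²/(2 × 2.73 × 10) = 0.1090 m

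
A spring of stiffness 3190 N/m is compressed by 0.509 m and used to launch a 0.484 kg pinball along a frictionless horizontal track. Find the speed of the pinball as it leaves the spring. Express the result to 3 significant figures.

v = 41.3 m/s

Spring PE converts entirely to kinetic energy: ½kx² = ½mv²
v = x√(k/m) = 0.509 × √(3190/0.484) = 41.32 m/s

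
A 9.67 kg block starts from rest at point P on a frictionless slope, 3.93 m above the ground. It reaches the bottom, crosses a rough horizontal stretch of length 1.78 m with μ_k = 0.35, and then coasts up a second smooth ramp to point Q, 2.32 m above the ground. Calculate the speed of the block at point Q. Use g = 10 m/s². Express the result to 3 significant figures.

Energy at P: mgh₁ = (9.67)(10)(3.93) = 380.03 J
Friction loss: W_f = μ_k mg d = 60.24 J
At Q: ½mv² + mgh₂ = mgh₁ − W_f
½mv² = 380.03 − 60.24 − 224.34 = 95.443 J
v = √(2 × 95.443/9.67) = 4.443 m/s

v = 4.44 m/s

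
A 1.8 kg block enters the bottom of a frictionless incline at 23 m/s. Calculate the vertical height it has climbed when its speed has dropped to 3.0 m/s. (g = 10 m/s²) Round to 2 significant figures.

h = 26 m

Conservation of energy: ½mv₁² = ½mv₂² + mgh
h = (v₁² − v₂²)/(2g) = (23² − 3.0²)/(2 × 10) = 26.00 m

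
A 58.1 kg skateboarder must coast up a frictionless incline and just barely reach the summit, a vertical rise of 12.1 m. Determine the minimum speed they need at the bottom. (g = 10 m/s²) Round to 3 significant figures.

At the top they are momentarily at rest, so all KE converts to PE: ½mv² = mgh
v = √(2gh) = √(2 × 10 × 12.1) = 15.56 m/s

v = 15.6 m/s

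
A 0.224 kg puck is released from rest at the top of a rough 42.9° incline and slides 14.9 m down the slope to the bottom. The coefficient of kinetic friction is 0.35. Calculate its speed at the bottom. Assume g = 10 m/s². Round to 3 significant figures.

Taking the bottom as reference, mgh = ½mv² + μ_k N L with h = L sinθ, N = mg cosθ:
mgh = mgL sinθ = (0.224)(10)(14.9)sin42.9° = 22.720 J
W_f = μ_k mg cosθ · L = (0.35)(0.224)(10)cos42.9°·14.9 = 8.557 J
½mv² = 22.720 − 8.557 = 14.162 J
v = √(2 × 14.162/0.224) = 11.25 m/s

v = 11.2 m/s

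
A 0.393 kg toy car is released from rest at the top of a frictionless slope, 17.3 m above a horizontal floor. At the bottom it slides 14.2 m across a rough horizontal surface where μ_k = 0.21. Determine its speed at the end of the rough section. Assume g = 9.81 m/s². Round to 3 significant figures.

Applying the work–energy principle:
mgh = ½mv² + μ_k m g d
W_f = μ_k mg d = (0.21)(0.393)(9.81)(14.2) = 11.50 J
½mv² = mgh − W_f = 66.697 − 11.50 = 55.201 J
v = √(2 × 55.201/0.393) = 16.76 m/s

v = 16.8 m/s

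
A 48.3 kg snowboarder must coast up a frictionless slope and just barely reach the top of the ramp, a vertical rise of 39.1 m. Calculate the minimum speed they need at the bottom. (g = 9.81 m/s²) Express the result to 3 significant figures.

v = 27.7 m/s

At the top they are momentarily at rest, so all KE converts to PE: ½mv² = mgh
v = √(2gh) = √(2 × 9.81 × 39.1) = 27.70 m/s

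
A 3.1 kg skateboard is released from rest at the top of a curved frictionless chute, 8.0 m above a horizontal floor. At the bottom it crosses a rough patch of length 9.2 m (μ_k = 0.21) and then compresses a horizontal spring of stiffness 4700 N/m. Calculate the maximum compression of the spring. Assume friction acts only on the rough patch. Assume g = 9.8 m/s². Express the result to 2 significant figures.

Initial energy: E₁ = mgh = (3.1)(9.8)(8.0) = 243.04 J
Friction removes W_f = μ_k mg d = (0.21)(3.1)(9.8)(9.2) = 58.69 J
Energy reaching the spring: E = 243.04 − 58.69 = 184.35 J
At max compression ½kx² = E ⇒ x = √(2E/k) = √(2 × 184.35/4700) = 0.2801 m

x = 0.28 m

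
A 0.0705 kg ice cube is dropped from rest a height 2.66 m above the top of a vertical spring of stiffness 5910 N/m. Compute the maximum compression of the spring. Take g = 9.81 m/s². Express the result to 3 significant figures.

Let x be the compression. The total drop is H + x, and the cube is instantaneously at rest at max compression, so energy conservation gives:
mg(H + x) = ½kx²
½(5910)x² − (0.0705)(9.81)x − (0.0705)(9.81)(2.66) = 0
2955x² − 0.6916x − 1.840 = 0
x = [0.6916 + √(0.4783 + 21745)]/(2 × 2955) = 0.02507 m

x = 0.0251 m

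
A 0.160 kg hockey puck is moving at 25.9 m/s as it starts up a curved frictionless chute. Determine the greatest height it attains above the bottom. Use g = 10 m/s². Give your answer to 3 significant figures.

Setting KE at the bottom equal to PE gained: ½mv² = mgh
h = v²/(2g) = 25.9²/(2 × 10) = 33.54 m

h = 33.5 m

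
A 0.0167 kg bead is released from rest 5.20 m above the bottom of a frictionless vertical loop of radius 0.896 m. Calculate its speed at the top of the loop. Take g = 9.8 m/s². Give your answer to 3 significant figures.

Energy conservation: mgh = ½mv_top² + mg(2r)
v_top² = 2g(h − 2r) = 2(9.8)(5.20 − 1.792) = 66.80
v_top = 8.173 m/s

v = 8.17 m/s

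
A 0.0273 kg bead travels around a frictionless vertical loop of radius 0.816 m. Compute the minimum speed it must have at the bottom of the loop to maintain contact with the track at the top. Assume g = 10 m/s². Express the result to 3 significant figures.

At the top: mg = mv_top²/r ⇒ v_top² = gr = 8.160 m²/s²
Energy from bottom to top (height 2r): ½mv_bot² = ½mv_top² + mg(2r)
v_bot² = gr + 4gr = 5gr = 40.80
v_bot = √(5gr) = 6.387 m/s

v = 6.39 m/s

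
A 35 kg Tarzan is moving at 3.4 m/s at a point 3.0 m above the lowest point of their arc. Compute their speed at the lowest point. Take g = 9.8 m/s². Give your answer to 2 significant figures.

By conservation of mechanical energy, ½mv₀² + mgh = ½mv²
v² = v₀² + 2gh = (3.4)² + 2(9.8)(3.0) = 70.360
v = √70.360 = 8.388 m/s

v = 8.4 m/s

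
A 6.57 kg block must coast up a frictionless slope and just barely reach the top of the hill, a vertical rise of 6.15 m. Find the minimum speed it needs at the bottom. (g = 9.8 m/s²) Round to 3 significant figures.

v = 11.0 m/s

At the top it is momentarily at rest, so all KE converts to PE: ½mv² = mgh
v = √(2gh) = √(2 × 9.8 × 6.15) = 10.98 m/s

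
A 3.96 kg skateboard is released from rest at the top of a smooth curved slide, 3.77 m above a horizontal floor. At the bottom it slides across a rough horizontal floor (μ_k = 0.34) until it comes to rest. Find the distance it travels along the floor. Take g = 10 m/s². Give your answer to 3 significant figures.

d = 11.1 m

Applying the work–energy principle:
At rest all PE has been dissipated by friction: mgh = μ_k m g d
d = h/μ_k = 3.77/0.34 = 11.09 m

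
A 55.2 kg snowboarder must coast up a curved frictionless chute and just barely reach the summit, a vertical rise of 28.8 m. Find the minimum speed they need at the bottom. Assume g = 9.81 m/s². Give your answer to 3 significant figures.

v = 23.8 m/s

At the top they are momentarily at rest, so all KE converts to PE: ½mv² = mgh
v = √(2gh) = √(2 × 9.81 × 28.8) = 23.77 m/s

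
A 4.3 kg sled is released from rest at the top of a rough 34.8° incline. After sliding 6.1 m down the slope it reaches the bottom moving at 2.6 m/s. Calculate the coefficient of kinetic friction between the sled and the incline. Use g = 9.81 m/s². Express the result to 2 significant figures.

μ_k = 0.63

Energy balance down the incline: mg L sinθ − ½mv² = μ_k (mg cosθ) L
mgL sinθ = 146.85 J; ½mv² = 14.534 J
W_f = 146.85 − 14.534 = 132.3 J
μ_k = W_f/(mg cosθ · L) = 132.3/(34.64 × 6.1) = 0.6262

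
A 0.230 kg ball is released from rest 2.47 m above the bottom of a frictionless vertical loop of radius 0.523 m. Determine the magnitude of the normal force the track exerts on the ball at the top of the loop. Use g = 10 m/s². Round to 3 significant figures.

N = 10.2 N

Energy from release to top (height 2r): mgh = ½mv_top² + mg(2r)
v_top² = 2g(h − 2r) = 2(10)(2.47 − 1.046) = 28.480 m²/s²
At the top, both N and weight point toward the centre: N + mg = mv_top²/r
N = m(v_top²/r − g) = 0.230(28.480/0.523 − 10) = 10.22 N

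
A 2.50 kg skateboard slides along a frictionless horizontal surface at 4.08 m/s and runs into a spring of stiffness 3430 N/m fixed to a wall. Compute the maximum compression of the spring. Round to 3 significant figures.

Conservation of energy between contact and max compression: ½mv² = ½kx²
x = v√(m/k) = 4.08 × √(2.50/3430) = 0.1101 m

x = 0.110 m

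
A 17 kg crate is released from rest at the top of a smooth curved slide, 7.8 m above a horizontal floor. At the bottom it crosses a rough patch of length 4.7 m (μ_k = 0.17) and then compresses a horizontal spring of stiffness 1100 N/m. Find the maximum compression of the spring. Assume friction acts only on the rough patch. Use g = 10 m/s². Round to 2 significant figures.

Initial energy: E₁ = mgh = (17)(10)(7.8) = 1326.0 J
Friction removes W_f = μ_k mg d = (0.17)(17)(10)(4.7) = 135.8 J
Energy reaching the spring: E = 1326.0 − 135.8 = 1190.2 J
At max compression ½kx² = E ⇒ x = √(2E/k) = √(2 × 1190.2/1100) = 1.471 m

x = 1.5 m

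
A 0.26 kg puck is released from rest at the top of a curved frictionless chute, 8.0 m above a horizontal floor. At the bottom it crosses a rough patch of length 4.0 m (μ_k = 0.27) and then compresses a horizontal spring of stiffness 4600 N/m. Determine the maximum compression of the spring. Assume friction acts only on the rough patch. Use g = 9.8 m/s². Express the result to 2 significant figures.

x = 0.088 m

Initial energy: E₁ = mgh = (0.26)(9.8)(8.0) = 20.384 J
Friction removes W_f = μ_k mg d = (0.27)(0.26)(9.8)(4.0) = 2.752 J
Energy reaching the spring: E = 20.384 − 2.752 = 17.632 J
At max compression ½kx² = E ⇒ x = √(2E/k) = √(2 × 17.632/4600) = 0.08756 m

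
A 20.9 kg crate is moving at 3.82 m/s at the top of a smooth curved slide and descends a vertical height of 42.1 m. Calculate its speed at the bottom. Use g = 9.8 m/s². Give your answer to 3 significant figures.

v = 29.0 m/s

Equating total energy at the two states: ½mv₀² + mgh = ½mv²
v² = v₀² + 2gh = (3.82)² + 2(9.8)(42.1) = 839.75
v = √839.75 = 28.98 m/s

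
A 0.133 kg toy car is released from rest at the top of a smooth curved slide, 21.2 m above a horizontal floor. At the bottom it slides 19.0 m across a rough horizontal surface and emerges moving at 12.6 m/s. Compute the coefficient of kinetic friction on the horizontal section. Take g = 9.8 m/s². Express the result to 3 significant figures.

Applying the work–energy principle:
mgh = ½mv² + μ_k m g d
mgh = 27.632 J; ½mv² = 10.558 J
W_f = 27.632 − 10.558 = 17.07 J
μ_k = W_f/(mg·d) = 17.07/(1.303 × 19.0) = 0.6895

μ_k = 0.689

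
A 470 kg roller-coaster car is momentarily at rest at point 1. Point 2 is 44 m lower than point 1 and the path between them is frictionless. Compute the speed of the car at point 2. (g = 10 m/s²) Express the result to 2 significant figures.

v = 30 m/s

Energy conservation between the two points: mgh = ½mv²
v = √(2gh) = √(2 × 10 × 44) = √880.00 = 29.66 m/s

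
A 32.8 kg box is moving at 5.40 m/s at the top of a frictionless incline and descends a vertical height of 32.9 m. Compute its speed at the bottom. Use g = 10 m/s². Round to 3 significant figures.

Mechanical energy is conserved (no friction): ½mv₀² + mgh = ½mv²
v² = v₀² + 2gh = (5.40)² + 2(10)(32.9) = 687.16
v = √687.16 = 26.21 m/s

v = 26.2 m/s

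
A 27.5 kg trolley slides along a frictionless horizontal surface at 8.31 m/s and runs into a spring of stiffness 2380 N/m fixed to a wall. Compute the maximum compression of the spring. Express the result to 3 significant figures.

All KE is stored as spring PE at maximum compression: ½mv² = ½kx²
x = v√(m/k) = 8.31 × √(27.5/2380) = 0.8933 m

x = 0.893 m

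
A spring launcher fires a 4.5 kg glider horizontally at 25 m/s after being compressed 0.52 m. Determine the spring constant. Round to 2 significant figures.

k = 10000 N/m

½kx² = ½mv²
k = mv²/x² = (4.5)(25)²/(0.52)² = 10401 N/m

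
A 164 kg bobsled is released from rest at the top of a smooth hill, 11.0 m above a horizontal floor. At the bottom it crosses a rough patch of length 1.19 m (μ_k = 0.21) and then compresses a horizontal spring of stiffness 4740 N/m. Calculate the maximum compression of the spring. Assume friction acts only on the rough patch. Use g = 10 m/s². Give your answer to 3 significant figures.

Initial energy: E₁ = mgh = (164)(10)(11.0) = 18040 J
Friction removes W_f = μ_k mg d = (0.21)(164)(10)(1.19) = 409.8 J
Energy reaching the spring: E = 18040 − 409.8 = 17630 J
At max compression ½kx² = E ⇒ x = √(2E/k) = √(2 × 17630/4740) = 2.727 m

x = 2.73 m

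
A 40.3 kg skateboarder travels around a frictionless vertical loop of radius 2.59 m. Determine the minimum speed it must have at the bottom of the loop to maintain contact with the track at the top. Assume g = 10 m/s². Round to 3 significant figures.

At the top: mg = mv_top²/r ⇒ v_top² = gr = 25.90 m²/s²
Energy from bottom to top (height 2r): ½mv_bot² = ½mv_top² + mg(2r)
v_bot² = gr + 4gr = 5gr = 129.5
v_bot = √(5gr) = 11.38 m/s

v = 11.4 m/s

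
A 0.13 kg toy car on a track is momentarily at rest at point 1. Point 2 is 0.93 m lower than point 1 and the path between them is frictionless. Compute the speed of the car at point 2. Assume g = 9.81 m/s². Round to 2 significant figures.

v = 4.3 m/s

Mechanical energy is conserved (no friction): mgh = ½mv²
v = √(2gh) = √(2 × 9.81 × 0.93) = √18.247 = 4.272 m/s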